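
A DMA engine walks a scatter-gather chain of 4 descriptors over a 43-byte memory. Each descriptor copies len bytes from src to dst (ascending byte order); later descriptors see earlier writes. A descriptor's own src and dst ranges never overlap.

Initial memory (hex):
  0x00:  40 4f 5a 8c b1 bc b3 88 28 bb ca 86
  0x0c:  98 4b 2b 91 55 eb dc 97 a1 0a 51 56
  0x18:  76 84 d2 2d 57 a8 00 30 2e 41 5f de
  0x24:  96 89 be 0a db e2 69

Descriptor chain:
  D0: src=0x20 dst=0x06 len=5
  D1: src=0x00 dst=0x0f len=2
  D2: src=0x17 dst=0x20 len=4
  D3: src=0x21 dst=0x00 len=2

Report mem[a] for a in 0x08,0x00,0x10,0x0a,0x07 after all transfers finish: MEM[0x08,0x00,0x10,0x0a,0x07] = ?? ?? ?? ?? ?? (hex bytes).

[0] 0x20->0x06 len=5 : 2e 41 5f de 96
[1] 0x00->0x0f len=2 : 40 4f
[2] 0x17->0x20 len=4 : 56 76 84 d2
[3] 0x21->0x00 len=2 : 76 84
query mem[0x08]=0x5f, mem[0x00]=0x76, mem[0x10]=0x4f, mem[0x0a]=0x96, mem[0x07]=0x41

MEM[0x08,0x00,0x10,0x0a,0x07] = 5f 76 4f 96 41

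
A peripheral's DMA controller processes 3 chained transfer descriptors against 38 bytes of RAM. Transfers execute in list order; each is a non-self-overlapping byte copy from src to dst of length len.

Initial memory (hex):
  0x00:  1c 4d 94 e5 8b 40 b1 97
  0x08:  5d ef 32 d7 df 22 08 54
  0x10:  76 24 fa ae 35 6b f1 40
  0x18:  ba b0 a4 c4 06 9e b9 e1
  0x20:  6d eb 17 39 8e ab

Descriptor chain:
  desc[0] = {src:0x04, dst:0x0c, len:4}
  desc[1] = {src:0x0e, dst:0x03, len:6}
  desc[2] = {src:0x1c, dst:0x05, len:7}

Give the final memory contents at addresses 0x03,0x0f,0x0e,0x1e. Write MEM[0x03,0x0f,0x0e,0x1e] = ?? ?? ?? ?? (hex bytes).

#0 dst[0x0c+4] := {0x8b,0x40,0xb1,0x97}
#1 dst[0x03+6] := {0xb1,0x97,0x76,0x24,0xfa,0xae}
#2 dst[0x05+7] := {0x06,0x9e,0xb9,0xe1,0x6d,0xeb,0x17}
query mem[0x03]=0xb1, mem[0x0f]=0x97, mem[0x0e]=0xb1, mem[0x1e]=0xb9

MEM[0x03,0x0f,0x0e,0x1e] = b1 97 b1 b9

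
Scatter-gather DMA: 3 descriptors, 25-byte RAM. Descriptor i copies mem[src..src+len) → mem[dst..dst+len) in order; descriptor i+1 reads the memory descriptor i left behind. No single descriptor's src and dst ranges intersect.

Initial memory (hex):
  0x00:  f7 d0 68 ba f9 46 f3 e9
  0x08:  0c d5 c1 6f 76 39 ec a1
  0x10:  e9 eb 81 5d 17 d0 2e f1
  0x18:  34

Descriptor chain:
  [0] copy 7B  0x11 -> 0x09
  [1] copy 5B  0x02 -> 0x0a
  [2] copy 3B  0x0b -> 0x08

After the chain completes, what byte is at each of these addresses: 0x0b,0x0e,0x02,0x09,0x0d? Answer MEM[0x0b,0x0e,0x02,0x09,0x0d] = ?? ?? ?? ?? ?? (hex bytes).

  after D0: wrote 7B at 0x09 = eb815d17d02ef1
  after D1: wrote 5B at 0x0a = 68baf946f3
  after D2: wrote 3B at 0x08 = baf946
query mem[0x0b]=0xba, mem[0x0e]=0xf3, mem[0x02]=0x68, mem[0x09]=0xf9, mem[0x0d]=0x46

MEM[0x0b,0x0e,0x02,0x09,0x0d] = ba f3 68 f9 46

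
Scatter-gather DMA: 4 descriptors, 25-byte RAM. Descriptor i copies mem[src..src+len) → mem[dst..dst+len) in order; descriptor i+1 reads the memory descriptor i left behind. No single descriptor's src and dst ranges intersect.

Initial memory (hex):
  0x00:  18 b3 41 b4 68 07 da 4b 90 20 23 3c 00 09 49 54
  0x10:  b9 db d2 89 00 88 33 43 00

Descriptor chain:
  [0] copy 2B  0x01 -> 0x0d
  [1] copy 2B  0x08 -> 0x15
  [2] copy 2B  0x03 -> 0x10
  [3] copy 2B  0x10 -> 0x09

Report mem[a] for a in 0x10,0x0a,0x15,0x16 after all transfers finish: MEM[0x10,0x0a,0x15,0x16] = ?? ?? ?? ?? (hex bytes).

#0 dst[0x0d+2] := {0xb3,0x41}
#1 dst[0x15+2] := {0x90,0x20}
#2 dst[0x10+2] := {0xb4,0x68}
#3 dst[0x09+2] := {0xb4,0x68}
query mem[0x10]=0xb4, mem[0x0a]=0x68, mem[0x15]=0x90, mem[0x16]=0x20

MEM[0x10,0x0a,0x15,0x16] = b4 68 90 20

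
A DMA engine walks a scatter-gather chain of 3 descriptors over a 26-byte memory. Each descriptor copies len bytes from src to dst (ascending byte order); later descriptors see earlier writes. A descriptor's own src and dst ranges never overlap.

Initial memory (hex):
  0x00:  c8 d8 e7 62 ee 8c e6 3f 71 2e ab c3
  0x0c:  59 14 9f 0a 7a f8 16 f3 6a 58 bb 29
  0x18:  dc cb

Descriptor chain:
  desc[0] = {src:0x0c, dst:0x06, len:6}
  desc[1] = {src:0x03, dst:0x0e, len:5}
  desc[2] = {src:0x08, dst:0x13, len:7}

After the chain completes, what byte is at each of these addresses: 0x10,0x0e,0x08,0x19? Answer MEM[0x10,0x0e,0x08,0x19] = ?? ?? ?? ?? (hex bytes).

[0] 0x0c->0x06 len=6 : 59 14 9f 0a 7a f8
[1] 0x03->0x0e len=5 : 62 ee 8c 59 14
[2] 0x08->0x13 len=7 : 9f 0a 7a f8 59 14 62
query mem[0x10]=0x8c, mem[0x0e]=0x62, mem[0x08]=0x9f, mem[0x19]=0x62

MEM[0x10,0x0e,0x08,0x19] = 8c 62 9f 62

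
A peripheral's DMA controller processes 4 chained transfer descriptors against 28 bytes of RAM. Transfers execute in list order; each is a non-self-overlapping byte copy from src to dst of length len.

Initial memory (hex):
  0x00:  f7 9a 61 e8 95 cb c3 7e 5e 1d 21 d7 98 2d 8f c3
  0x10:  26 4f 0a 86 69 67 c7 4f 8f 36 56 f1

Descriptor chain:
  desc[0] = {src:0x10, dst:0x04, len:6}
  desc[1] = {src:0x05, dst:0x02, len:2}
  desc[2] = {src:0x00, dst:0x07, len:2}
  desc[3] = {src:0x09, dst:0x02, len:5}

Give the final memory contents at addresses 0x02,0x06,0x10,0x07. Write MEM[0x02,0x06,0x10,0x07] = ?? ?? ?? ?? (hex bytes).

MEM[0x02,0x06,0x10,0x07] = 67 2d 26 f7

D0: mem[0x04..0x09] <- [26 4f 0a 86 69 67]
D1: mem[0x02..0x03] <- [4f 0a]
D2: mem[0x07..0x08] <- [f7 9a]
D3: mem[0x02..0x06] <- [67 21 d7 98 2d]
query mem[0x02]=0x67, mem[0x06]=0x2d, mem[0x10]=0x26, mem[0x07]=0xf7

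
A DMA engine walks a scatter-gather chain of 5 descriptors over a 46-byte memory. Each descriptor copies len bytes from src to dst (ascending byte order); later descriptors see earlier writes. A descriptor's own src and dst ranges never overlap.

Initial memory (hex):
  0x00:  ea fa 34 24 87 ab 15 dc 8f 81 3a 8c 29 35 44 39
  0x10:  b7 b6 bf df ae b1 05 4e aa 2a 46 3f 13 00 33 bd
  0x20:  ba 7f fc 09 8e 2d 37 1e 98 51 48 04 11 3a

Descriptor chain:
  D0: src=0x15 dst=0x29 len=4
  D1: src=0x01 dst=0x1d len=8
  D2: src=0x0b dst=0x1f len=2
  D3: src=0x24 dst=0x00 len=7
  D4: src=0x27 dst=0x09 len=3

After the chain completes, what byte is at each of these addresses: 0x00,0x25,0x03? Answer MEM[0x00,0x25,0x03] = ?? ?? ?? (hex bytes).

#0 dst[0x29+4] := {0xb1,0x05,0x4e,0xaa}
#1 dst[0x1d+8] := {0xfa,0x34,0x24,0x87,0xab,0x15,0xdc,0x8f}
#2 dst[0x1f+2] := {0x8c,0x29}
#3 dst[0x00+7] := {0x8f,0x2d,0x37,0x1e,0x98,0xb1,0x05}
#4 dst[0x09+3] := {0x1e,0x98,0xb1}
query mem[0x00]=0x8f, mem[0x25]=0x2d, mem[0x03]=0x1e

MEM[0x00,0x25,0x03] = 8f 2d 1e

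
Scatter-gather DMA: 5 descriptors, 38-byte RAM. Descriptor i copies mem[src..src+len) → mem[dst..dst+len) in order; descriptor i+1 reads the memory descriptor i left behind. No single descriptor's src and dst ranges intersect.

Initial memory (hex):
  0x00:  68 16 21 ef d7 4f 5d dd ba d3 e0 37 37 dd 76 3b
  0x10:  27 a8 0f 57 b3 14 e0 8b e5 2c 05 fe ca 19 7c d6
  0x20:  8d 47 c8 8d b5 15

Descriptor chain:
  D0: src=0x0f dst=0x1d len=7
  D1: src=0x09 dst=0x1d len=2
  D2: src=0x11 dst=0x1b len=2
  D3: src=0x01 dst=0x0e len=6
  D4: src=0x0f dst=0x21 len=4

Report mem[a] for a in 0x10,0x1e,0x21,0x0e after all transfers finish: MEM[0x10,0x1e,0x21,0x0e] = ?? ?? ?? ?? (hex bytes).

D0: mem[0x1d..0x23] <- [3b 27 a8 0f 57 b3 14]
D1: mem[0x1d..0x1e] <- [d3 e0]
D2: mem[0x1b..0x1c] <- [a8 0f]
D3: mem[0x0e..0x13] <- [16 21 ef d7 4f 5d]
D4: mem[0x21..0x24] <- [21 ef d7 4f]
query mem[0x10]=0xef, mem[0x1e]=0xe0, mem[0x21]=0x21, mem[0x0e]=0x16

MEM[0x10,0x1e,0x21,0x0e] = ef e0 21 16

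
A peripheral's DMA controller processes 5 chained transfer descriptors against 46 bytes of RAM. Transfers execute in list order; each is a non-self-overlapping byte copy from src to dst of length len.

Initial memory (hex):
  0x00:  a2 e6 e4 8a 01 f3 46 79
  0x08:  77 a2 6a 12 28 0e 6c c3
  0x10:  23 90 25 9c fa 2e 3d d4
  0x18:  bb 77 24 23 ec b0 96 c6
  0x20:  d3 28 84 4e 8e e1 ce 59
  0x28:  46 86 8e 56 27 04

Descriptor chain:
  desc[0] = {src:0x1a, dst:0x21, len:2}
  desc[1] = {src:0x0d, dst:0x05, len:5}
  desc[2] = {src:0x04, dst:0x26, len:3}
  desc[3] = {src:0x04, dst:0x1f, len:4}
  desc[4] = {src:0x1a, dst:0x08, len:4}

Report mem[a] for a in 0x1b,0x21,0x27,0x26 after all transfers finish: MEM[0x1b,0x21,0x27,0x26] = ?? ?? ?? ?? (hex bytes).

MEM[0x1b,0x21,0x27,0x26] = 23 6c 0e 01

  after D0: wrote 2B at 0x21 = 2423
  after D1: wrote 5B at 0x05 = 0e6cc32390
  after D2: wrote 3B at 0x26 = 010e6c
  after D3: wrote 4B at 0x1f = 010e6cc3
  after D4: wrote 4B at 0x08 = 2423ecb0
query mem[0x1b]=0x23, mem[0x21]=0x6c, mem[0x27]=0x0e, mem[0x26]=0x01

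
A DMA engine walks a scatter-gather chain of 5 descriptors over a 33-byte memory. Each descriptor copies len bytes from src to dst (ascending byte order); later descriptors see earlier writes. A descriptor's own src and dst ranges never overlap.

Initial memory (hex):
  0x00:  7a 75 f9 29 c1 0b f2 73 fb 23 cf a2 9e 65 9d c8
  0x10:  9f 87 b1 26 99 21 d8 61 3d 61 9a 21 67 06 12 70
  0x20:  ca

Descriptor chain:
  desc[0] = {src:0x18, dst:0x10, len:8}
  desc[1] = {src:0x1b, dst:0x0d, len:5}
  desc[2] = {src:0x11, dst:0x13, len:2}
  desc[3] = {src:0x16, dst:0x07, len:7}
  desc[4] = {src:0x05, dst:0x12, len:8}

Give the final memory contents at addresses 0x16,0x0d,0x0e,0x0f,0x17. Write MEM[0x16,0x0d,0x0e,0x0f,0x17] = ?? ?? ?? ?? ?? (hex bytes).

MEM[0x16,0x0d,0x0e,0x0f,0x17] = 3d 67 67 06 61

  after D0: wrote 8B at 0x10 = 3d619a2167061270
  after D1: wrote 5B at 0x0d = 2167061270
  after D2: wrote 2B at 0x13 = 709a
  after D3: wrote 7B at 0x07 = 12703d619a2167
  after D4: wrote 8B at 0x12 = 0bf212703d619a21
query mem[0x16]=0x3d, mem[0x0d]=0x67, mem[0x0e]=0x67, mem[0x0f]=0x06, mem[0x17]=0x61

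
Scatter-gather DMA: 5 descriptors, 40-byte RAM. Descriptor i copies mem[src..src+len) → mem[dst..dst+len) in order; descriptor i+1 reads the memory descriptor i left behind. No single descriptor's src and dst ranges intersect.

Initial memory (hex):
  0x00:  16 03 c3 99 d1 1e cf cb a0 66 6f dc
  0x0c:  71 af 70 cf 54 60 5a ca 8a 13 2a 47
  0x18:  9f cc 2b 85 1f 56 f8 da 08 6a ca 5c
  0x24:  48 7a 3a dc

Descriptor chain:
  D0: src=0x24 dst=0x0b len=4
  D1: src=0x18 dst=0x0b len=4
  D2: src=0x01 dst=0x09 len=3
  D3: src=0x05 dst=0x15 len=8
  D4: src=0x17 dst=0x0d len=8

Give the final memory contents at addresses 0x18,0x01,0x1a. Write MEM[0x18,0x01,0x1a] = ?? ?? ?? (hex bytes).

  after D0: wrote 4B at 0x0b = 487a3adc
  after D1: wrote 4B at 0x0b = 9fcc2b85
  after D2: wrote 3B at 0x09 = 03c399
  after D3: wrote 8B at 0x15 = 1ecfcba003c399cc
  after D4: wrote 8B at 0x0d = cba003c399cc56f8
query mem[0x18]=0xa0, mem[0x01]=0x03, mem[0x1a]=0xc3

MEM[0x18,0x01,0x1a] = a0 03 c3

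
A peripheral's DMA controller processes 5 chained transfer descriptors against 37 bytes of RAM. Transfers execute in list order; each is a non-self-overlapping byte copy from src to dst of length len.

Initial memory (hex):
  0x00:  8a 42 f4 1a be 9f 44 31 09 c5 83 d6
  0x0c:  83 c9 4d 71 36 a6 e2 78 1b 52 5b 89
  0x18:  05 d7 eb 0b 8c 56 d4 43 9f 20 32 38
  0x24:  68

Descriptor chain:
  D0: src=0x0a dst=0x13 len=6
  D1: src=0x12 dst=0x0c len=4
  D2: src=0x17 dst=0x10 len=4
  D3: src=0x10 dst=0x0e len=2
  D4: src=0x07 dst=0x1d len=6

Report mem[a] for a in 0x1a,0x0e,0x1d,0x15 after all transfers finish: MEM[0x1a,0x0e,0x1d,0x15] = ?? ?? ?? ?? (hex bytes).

MEM[0x1a,0x0e,0x1d,0x15] = eb 4d 31 83

D0: mem[0x13..0x18] <- [83 d6 83 c9 4d 71]
D1: mem[0x0c..0x0f] <- [e2 83 d6 83]
D2: mem[0x10..0x13] <- [4d 71 d7 eb]
D3: mem[0x0e..0x0f] <- [4d 71]
D4: mem[0x1d..0x22] <- [31 09 c5 83 d6 e2]
query mem[0x1a]=0xeb, mem[0x0e]=0x4d, mem[0x1d]=0x31, mem[0x15]=0x83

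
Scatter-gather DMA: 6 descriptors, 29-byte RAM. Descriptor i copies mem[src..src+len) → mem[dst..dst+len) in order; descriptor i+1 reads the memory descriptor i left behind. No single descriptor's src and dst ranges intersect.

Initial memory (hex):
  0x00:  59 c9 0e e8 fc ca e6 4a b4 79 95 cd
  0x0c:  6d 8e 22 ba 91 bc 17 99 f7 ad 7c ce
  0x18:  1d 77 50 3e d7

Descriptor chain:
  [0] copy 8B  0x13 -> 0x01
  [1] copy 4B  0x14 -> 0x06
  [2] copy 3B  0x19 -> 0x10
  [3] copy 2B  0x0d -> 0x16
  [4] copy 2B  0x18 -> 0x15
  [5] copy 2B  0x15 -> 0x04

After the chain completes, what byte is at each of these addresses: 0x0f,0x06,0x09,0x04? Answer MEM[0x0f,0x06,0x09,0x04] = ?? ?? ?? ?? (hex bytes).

MEM[0x0f,0x06,0x09,0x04] = ba f7 ce 1d

D0: mem[0x01..0x08] <- [99 f7 ad 7c ce 1d 77 50]
D1: mem[0x06..0x09] <- [f7 ad 7c ce]
D2: mem[0x10..0x12] <- [77 50 3e]
D3: mem[0x16..0x17] <- [8e 22]
D4: mem[0x15..0x16] <- [1d 77]
D5: mem[0x04..0x05] <- [1d 77]
query mem[0x0f]=0xba, mem[0x06]=0xf7, mem[0x09]=0xce, mem[0x04]=0x1d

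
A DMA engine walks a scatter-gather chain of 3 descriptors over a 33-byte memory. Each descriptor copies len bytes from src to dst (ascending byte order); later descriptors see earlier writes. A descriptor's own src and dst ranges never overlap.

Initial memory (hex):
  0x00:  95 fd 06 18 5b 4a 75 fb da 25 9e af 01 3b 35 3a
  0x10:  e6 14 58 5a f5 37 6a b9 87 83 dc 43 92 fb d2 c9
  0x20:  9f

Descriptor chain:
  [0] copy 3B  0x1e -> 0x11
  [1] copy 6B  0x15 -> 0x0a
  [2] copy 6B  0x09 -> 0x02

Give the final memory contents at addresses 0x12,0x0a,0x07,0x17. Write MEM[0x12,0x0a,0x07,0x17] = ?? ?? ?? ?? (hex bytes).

D0: mem[0x11..0x13] <- [d2 c9 9f]
D1: mem[0x0a..0x0f] <- [37 6a b9 87 83 dc]
D2: mem[0x02..0x07] <- [25 37 6a b9 87 83]
query mem[0x12]=0xc9, mem[0x0a]=0x37, mem[0x07]=0x83, mem[0x17]=0xb9

MEM[0x12,0x0a,0x07,0x17] = c9 37 83 b9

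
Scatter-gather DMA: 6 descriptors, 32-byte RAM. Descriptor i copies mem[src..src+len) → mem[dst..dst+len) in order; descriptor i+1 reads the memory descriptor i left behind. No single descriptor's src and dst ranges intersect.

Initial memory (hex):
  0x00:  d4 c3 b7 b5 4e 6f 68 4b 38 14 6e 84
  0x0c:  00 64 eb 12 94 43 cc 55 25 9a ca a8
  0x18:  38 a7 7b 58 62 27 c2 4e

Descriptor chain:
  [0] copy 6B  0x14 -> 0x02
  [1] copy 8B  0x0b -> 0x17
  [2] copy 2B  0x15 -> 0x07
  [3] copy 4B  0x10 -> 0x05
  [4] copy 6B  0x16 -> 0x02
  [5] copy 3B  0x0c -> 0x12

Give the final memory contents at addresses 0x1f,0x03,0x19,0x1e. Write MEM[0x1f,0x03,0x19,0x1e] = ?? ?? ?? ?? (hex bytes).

[0] 0x14->0x02 len=6 : 25 9a ca a8 38 a7
[1] 0x0b->0x17 len=8 : 84 00 64 eb 12 94 43 cc
[2] 0x15->0x07 len=2 : 9a ca
[3] 0x10->0x05 len=4 : 94 43 cc 55
[4] 0x16->0x02 len=6 : ca 84 00 64 eb 12
[5] 0x0c->0x12 len=3 : 00 64 eb
query mem[0x1f]=0x4e, mem[0x03]=0x84, mem[0x19]=0x64, mem[0x1e]=0xcc

MEM[0x1f,0x03,0x19,0x1e] = 4e 84 64 cc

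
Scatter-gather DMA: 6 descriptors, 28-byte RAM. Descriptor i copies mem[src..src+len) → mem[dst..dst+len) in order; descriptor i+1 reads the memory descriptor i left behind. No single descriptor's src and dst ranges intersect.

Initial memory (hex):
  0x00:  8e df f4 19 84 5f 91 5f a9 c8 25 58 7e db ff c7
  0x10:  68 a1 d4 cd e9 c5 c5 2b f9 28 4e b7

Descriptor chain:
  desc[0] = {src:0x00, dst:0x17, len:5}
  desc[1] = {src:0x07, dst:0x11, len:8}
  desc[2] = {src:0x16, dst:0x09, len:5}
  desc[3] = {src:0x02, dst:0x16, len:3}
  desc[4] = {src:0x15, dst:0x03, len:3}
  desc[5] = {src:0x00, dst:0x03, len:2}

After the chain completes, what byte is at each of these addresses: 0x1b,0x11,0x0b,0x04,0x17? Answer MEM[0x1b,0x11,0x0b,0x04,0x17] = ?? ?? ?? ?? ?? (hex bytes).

D0: mem[0x17..0x1b] <- [8e df f4 19 84]
D1: mem[0x11..0x18] <- [5f a9 c8 25 58 7e db ff]
D2: mem[0x09..0x0d] <- [7e db ff f4 19]
D3: mem[0x16..0x18] <- [f4 19 84]
D4: mem[0x03..0x05] <- [58 f4 19]
D5: mem[0x03..0x04] <- [8e df]
query mem[0x1b]=0x84, mem[0x11]=0x5f, mem[0x0b]=0xff, mem[0x04]=0xdf, mem[0x17]=0x19

MEM[0x1b,0x11,0x0b,0x04,0x17] = 84 5f ff df 19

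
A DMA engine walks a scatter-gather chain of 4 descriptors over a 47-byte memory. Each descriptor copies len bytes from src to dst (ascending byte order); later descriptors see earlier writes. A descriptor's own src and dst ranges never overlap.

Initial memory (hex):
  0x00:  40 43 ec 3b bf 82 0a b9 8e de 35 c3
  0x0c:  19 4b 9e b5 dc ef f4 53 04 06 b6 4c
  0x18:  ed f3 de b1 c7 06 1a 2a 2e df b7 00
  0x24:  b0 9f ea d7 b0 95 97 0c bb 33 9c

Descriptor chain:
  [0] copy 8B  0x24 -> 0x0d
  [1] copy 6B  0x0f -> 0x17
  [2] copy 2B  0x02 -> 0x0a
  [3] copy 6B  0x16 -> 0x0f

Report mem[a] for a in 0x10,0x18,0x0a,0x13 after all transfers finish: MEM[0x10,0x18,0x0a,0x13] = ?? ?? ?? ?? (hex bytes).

[0] 0x24->0x0d len=8 : b0 9f ea d7 b0 95 97 0c
[1] 0x0f->0x17 len=6 : ea d7 b0 95 97 0c
[2] 0x02->0x0a len=2 : ec 3b
[3] 0x16->0x0f len=6 : b6 ea d7 b0 95 97
query mem[0x10]=0xea, mem[0x18]=0xd7, mem[0x0a]=0xec, mem[0x13]=0x95

MEM[0x10,0x18,0x0a,0x13] = ea d7 ec 95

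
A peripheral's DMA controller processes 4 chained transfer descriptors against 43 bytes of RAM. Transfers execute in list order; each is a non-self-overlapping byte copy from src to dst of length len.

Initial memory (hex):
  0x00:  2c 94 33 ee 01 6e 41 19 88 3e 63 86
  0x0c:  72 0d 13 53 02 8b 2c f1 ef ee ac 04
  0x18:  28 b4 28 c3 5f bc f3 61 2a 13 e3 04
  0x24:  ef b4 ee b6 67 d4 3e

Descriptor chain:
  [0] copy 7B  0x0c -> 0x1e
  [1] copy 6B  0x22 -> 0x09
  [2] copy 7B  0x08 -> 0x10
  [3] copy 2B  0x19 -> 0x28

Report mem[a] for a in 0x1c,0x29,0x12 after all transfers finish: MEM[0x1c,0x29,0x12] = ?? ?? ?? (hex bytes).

[0] 0x0c->0x1e len=7 : 72 0d 13 53 02 8b 2c
[1] 0x22->0x09 len=6 : 02 8b 2c b4 ee b6
[2] 0x08->0x10 len=7 : 88 02 8b 2c b4 ee b6
[3] 0x19->0x28 len=2 : b4 28
query mem[0x1c]=0x5f, mem[0x29]=0x28, mem[0x12]=0x8b

MEM[0x1c,0x29,0x12] = 5f 28 8b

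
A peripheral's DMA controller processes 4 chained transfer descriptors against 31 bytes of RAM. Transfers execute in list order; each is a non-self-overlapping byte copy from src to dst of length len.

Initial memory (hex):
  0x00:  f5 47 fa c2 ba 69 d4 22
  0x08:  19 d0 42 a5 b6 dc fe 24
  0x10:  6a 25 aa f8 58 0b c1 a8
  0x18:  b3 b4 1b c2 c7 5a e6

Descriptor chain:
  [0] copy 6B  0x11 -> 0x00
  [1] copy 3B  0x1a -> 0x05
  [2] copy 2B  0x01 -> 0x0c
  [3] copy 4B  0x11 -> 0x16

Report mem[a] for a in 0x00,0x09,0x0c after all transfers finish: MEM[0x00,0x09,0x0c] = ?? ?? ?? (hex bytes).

MEM[0x00,0x09,0x0c] = 25 d0 aa

D0: mem[0x00..0x05] <- [25 aa f8 58 0b c1]
D1: mem[0x05..0x07] <- [1b c2 c7]
D2: mem[0x0c..0x0d] <- [aa f8]
D3: mem[0x16..0x19] <- [25 aa f8 58]
query mem[0x00]=0x25, mem[0x09]=0xd0, mem[0x0c]=0xaa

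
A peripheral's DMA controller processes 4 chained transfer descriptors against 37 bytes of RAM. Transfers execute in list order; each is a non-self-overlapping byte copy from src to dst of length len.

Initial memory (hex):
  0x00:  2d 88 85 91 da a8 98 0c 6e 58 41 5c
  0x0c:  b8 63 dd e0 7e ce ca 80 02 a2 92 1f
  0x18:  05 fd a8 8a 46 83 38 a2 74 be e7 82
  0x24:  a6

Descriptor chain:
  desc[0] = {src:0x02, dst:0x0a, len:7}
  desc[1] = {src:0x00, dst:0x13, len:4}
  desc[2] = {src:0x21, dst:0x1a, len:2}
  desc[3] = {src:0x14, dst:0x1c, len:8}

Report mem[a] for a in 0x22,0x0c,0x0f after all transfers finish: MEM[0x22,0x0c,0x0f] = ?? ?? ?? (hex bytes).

  after D0: wrote 7B at 0x0a = 8591daa8980c6e
  after D1: wrote 4B at 0x13 = 2d888591
  after D2: wrote 2B at 0x1a = bee7
  after D3: wrote 8B at 0x1c = 8885911f05fdbee7
query mem[0x22]=0xbe, mem[0x0c]=0xda, mem[0x0f]=0x0c

MEM[0x22,0x0c,0x0f] = be da 0c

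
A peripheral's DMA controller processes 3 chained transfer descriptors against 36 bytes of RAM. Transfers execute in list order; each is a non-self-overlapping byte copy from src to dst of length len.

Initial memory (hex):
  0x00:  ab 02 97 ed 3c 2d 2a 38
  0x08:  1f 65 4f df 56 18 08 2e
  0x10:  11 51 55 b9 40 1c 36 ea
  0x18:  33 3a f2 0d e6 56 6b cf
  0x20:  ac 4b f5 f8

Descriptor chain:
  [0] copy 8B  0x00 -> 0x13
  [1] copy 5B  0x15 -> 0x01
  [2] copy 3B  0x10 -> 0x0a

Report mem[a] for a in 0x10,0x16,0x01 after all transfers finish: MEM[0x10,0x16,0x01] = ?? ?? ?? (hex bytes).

MEM[0x10,0x16,0x01] = 11 ed 97

[0] 0x00->0x13 len=8 : ab 02 97 ed 3c 2d 2a 38
[1] 0x15->0x01 len=5 : 97 ed 3c 2d 2a
[2] 0x10->0x0a len=3 : 11 51 55
query mem[0x10]=0x11, mem[0x16]=0xed, mem[0x01]=0x97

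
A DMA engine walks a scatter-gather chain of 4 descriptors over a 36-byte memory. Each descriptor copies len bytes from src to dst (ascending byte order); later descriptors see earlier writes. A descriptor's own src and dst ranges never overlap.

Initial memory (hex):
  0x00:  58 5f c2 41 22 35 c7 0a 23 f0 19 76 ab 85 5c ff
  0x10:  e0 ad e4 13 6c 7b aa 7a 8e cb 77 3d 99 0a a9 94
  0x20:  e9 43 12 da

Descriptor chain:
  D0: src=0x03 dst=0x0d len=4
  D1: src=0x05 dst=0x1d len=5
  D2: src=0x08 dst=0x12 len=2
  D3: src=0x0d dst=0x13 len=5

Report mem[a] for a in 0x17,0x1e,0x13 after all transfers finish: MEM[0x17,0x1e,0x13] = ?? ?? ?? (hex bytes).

[0] 0x03->0x0d len=4 : 41 22 35 c7
[1] 0x05->0x1d len=5 : 35 c7 0a 23 f0
[2] 0x08->0x12 len=2 : 23 f0
[3] 0x0d->0x13 len=5 : 41 22 35 c7 ad
query mem[0x17]=0xad, mem[0x1e]=0xc7, mem[0x13]=0x41

MEM[0x17,0x1e,0x13] = ad c7 41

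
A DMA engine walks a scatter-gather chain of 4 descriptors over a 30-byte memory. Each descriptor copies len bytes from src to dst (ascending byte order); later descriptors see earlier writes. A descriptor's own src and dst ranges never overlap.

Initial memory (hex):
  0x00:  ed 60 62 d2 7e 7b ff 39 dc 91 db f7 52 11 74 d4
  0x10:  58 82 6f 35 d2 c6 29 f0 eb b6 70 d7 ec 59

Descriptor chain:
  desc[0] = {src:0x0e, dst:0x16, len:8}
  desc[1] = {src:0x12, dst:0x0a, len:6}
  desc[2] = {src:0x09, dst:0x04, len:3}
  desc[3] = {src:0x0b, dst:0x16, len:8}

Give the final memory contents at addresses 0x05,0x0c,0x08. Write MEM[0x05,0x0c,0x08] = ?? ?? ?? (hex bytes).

  after D0: wrote 8B at 0x16 = 74d458826f35d2c6
  after D1: wrote 6B at 0x0a = 6f35d2c674d4
  after D2: wrote 3B at 0x04 = 916f35
  after D3: wrote 8B at 0x16 = 35d2c674d458826f
query mem[0x05]=0x6f, mem[0x0c]=0xd2, mem[0x08]=0xdc

MEM[0x05,0x0c,0x08] = 6f d2 dc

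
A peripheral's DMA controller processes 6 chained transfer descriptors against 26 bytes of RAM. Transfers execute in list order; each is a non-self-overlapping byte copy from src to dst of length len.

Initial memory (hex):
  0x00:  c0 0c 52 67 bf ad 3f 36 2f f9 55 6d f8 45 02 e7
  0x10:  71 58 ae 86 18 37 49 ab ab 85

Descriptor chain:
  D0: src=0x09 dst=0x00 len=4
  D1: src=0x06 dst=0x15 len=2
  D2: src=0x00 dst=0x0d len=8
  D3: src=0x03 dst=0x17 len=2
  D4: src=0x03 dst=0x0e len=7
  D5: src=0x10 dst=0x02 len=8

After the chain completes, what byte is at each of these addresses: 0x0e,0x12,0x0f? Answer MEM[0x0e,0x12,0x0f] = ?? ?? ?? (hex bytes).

MEM[0x0e,0x12,0x0f] = f8 36 bf

D0: mem[0x00..0x03] <- [f9 55 6d f8]
D1: mem[0x15..0x16] <- [3f 36]
D2: mem[0x0d..0x14] <- [f9 55 6d f8 bf ad 3f 36]
D3: mem[0x17..0x18] <- [f8 bf]
D4: mem[0x0e..0x14] <- [f8 bf ad 3f 36 2f f9]
D5: mem[0x02..0x09] <- [ad 3f 36 2f f9 3f 36 f8]
query mem[0x0e]=0xf8, mem[0x12]=0x36, mem[0x0f]=0xbf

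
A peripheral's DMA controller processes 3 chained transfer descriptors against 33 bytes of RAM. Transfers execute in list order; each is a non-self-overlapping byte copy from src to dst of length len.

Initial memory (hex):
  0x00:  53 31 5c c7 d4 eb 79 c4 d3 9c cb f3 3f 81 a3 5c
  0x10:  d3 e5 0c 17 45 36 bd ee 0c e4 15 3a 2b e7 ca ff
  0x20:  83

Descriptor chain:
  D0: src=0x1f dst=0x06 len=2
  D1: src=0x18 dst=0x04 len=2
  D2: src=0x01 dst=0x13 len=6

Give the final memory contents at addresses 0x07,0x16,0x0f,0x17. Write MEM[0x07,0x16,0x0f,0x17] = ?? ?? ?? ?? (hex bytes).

MEM[0x07,0x16,0x0f,0x17] = 83 0c 5c e4

  after D0: wrote 2B at 0x06 = ff83
  after D1: wrote 2B at 0x04 = 0ce4
  after D2: wrote 6B at 0x13 = 315cc70ce4ff
query mem[0x07]=0x83, mem[0x16]=0x0c, mem[0x0f]=0x5c, mem[0x17]=0xe4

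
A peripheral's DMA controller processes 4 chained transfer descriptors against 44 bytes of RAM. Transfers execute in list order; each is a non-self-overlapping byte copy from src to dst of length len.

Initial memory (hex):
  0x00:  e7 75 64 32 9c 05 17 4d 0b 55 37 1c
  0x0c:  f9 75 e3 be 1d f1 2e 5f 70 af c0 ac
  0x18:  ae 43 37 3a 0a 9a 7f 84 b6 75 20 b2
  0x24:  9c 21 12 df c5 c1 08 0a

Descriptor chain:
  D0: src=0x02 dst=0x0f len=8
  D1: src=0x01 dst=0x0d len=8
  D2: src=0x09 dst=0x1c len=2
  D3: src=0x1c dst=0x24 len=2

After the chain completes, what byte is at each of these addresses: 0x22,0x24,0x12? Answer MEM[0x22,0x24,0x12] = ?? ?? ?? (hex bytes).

D0: mem[0x0f..0x16] <- [64 32 9c 05 17 4d 0b 55]
D1: mem[0x0d..0x14] <- [75 64 32 9c 05 17 4d 0b]
D2: mem[0x1c..0x1d] <- [55 37]
D3: mem[0x24..0x25] <- [55 37]
query mem[0x22]=0x20, mem[0x24]=0x55, mem[0x12]=0x17

MEM[0x22,0x24,0x12] = 20 55 17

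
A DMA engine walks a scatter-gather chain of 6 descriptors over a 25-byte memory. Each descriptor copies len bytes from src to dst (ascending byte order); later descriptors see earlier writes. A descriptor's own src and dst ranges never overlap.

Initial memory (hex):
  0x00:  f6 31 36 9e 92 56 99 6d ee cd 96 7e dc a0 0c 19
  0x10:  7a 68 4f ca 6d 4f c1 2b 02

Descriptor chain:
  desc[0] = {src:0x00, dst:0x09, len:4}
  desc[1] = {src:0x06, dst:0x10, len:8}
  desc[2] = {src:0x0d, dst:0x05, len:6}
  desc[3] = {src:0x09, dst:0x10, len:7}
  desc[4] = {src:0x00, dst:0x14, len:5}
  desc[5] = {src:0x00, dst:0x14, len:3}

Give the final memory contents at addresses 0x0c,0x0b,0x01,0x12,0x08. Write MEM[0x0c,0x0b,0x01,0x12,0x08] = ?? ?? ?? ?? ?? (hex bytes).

D0: mem[0x09..0x0c] <- [f6 31 36 9e]
D1: mem[0x10..0x17] <- [99 6d ee f6 31 36 9e a0]
D2: mem[0x05..0x0a] <- [a0 0c 19 99 6d ee]
D3: mem[0x10..0x16] <- [6d ee 36 9e a0 0c 19]
D4: mem[0x14..0x18] <- [f6 31 36 9e 92]
D5: mem[0x14..0x16] <- [f6 31 36]
query mem[0x0c]=0x9e, mem[0x0b]=0x36, mem[0x01]=0x31, mem[0x12]=0x36, mem[0x08]=0x99

MEM[0x0c,0x0b,0x01,0x12,0x08] = 9e 36 31 36 99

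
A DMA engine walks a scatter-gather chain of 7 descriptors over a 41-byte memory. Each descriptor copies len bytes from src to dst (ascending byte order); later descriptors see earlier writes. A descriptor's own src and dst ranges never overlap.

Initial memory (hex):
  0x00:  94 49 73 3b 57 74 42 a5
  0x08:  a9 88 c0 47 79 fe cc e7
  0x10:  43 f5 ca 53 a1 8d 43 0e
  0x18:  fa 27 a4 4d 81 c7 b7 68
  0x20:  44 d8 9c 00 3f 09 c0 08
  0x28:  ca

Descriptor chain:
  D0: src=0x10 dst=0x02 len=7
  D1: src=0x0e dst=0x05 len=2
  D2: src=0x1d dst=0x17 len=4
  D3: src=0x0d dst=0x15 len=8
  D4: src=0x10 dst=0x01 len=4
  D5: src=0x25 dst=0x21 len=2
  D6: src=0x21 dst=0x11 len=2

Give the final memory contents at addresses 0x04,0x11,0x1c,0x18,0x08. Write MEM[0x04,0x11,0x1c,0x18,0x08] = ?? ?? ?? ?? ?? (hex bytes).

MEM[0x04,0x11,0x1c,0x18,0x08] = 53 09 a1 43 43

[0] 0x10->0x02 len=7 : 43 f5 ca 53 a1 8d 43
[1] 0x0e->0x05 len=2 : cc e7
[2] 0x1d->0x17 len=4 : c7 b7 68 44
[3] 0x0d->0x15 len=8 : fe cc e7 43 f5 ca 53 a1
[4] 0x10->0x01 len=4 : 43 f5 ca 53
[5] 0x25->0x21 len=2 : 09 c0
[6] 0x21->0x11 len=2 : 09 c0
query mem[0x04]=0x53, mem[0x11]=0x09, mem[0x1c]=0xa1, mem[0x18]=0x43, mem[0x08]=0x43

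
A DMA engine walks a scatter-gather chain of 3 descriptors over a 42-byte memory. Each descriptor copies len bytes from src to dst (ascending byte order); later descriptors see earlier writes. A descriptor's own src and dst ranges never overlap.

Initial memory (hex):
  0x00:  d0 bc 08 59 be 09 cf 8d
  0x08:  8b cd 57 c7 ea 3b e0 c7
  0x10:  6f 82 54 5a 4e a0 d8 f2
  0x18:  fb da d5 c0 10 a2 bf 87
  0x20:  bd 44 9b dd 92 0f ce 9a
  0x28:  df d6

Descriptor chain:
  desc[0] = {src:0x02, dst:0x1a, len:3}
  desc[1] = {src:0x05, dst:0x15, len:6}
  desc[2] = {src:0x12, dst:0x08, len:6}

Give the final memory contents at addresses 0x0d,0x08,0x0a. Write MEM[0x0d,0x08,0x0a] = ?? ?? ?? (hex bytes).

D0: mem[0x1a..0x1c] <- [08 59 be]
D1: mem[0x15..0x1a] <- [09 cf 8d 8b cd 57]
D2: mem[0x08..0x0d] <- [54 5a 4e 09 cf 8d]
query mem[0x0d]=0x8d, mem[0x08]=0x54, mem[0x0a]=0x4e

MEM[0x0d,0x08,0x0a] = 8d 54 4e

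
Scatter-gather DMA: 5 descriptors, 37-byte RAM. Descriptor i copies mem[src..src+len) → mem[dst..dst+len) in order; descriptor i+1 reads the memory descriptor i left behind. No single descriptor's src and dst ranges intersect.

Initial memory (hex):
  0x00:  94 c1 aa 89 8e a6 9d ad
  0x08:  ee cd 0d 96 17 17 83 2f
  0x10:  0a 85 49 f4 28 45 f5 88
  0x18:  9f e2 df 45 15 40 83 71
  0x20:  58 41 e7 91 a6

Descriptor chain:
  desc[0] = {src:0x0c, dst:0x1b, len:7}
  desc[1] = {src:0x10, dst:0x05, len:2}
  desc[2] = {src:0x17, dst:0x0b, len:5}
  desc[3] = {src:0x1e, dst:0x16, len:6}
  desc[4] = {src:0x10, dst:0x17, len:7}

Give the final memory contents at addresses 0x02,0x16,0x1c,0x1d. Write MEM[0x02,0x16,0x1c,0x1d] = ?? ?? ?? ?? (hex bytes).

#0 dst[0x1b+7] := {0x17,0x17,0x83,0x2f,0x0a,0x85,0x49}
#1 dst[0x05+2] := {0x0a,0x85}
#2 dst[0x0b+5] := {0x88,0x9f,0xe2,0xdf,0x17}
#3 dst[0x16+6] := {0x2f,0x0a,0x85,0x49,0xe7,0x91}
#4 dst[0x17+7] := {0x0a,0x85,0x49,0xf4,0x28,0x45,0x2f}
query mem[0x02]=0xaa, mem[0x16]=0x2f, mem[0x1c]=0x45, mem[0x1d]=0x2f

MEM[0x02,0x16,0x1c,0x1d] = aa 2f 45 2f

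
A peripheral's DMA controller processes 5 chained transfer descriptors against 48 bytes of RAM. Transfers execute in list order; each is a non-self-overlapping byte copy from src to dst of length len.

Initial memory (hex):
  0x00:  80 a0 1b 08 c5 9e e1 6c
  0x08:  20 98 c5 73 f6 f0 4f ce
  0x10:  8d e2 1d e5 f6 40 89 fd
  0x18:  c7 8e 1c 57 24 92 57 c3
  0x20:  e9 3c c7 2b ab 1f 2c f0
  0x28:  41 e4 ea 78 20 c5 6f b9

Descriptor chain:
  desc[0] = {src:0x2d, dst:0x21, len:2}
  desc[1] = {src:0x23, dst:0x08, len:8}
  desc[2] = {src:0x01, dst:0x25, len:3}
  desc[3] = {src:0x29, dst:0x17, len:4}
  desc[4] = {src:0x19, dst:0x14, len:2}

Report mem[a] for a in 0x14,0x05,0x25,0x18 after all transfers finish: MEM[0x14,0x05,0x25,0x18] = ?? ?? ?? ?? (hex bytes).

MEM[0x14,0x05,0x25,0x18] = 78 9e a0 ea

[0] 0x2d->0x21 len=2 : c5 6f
[1] 0x23->0x08 len=8 : 2b ab 1f 2c f0 41 e4 ea
[2] 0x01->0x25 len=3 : a0 1b 08
[3] 0x29->0x17 len=4 : e4 ea 78 20
[4] 0x19->0x14 len=2 : 78 20
query mem[0x14]=0x78, mem[0x05]=0x9e, mem[0x25]=0xa0, mem[0x18]=0xea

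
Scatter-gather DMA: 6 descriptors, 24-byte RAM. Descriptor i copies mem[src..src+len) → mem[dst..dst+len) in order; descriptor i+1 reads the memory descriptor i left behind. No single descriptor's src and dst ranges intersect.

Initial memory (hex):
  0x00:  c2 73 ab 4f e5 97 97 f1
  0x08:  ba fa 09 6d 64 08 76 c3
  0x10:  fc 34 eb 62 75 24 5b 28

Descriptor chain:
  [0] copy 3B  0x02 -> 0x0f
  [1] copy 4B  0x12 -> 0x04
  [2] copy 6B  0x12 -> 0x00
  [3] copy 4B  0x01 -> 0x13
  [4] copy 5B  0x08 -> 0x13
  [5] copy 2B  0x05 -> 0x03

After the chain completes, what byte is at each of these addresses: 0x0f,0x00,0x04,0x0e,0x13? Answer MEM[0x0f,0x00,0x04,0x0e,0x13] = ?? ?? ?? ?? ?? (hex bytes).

MEM[0x0f,0x00,0x04,0x0e,0x13] = ab eb 75 76 ba

[0] 0x02->0x0f len=3 : ab 4f e5
[1] 0x12->0x04 len=4 : eb 62 75 24
[2] 0x12->0x00 len=6 : eb 62 75 24 5b 28
[3] 0x01->0x13 len=4 : 62 75 24 5b
[4] 0x08->0x13 len=5 : ba fa 09 6d 64
[5] 0x05->0x03 len=2 : 28 75
query mem[0x0f]=0xab, mem[0x00]=0xeb, mem[0x04]=0x75, mem[0x0e]=0x76, mem[0x13]=0xba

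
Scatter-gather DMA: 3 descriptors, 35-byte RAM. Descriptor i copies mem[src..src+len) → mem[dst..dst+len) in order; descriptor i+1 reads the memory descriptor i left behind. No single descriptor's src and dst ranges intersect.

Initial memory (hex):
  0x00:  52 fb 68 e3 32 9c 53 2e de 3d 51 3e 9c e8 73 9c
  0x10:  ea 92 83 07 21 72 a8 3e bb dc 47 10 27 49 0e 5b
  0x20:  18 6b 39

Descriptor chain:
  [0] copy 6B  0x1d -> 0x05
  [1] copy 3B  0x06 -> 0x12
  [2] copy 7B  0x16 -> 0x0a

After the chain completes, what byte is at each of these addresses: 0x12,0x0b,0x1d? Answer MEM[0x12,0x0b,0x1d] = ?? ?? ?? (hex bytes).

MEM[0x12,0x0b,0x1d] = 0e 3e 49

D0: mem[0x05..0x0a] <- [49 0e 5b 18 6b 39]
D1: mem[0x12..0x14] <- [0e 5b 18]
D2: mem[0x0a..0x10] <- [a8 3e bb dc 47 10 27]
query mem[0x12]=0x0e, mem[0x0b]=0x3e, mem[0x1d]=0x49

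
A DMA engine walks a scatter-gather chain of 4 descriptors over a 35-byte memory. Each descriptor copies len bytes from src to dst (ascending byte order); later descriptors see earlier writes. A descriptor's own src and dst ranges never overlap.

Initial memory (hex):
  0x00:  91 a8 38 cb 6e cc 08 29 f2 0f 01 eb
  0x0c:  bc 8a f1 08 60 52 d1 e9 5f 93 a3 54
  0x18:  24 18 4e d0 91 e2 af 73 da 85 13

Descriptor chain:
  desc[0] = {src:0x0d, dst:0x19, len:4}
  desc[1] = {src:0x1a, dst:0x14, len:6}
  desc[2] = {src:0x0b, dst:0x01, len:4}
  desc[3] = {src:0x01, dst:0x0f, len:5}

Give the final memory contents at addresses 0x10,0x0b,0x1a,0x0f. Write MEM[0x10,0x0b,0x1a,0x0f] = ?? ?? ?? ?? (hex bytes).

MEM[0x10,0x0b,0x1a,0x0f] = bc eb f1 eb

#0 dst[0x19+4] := {0x8a,0xf1,0x08,0x60}
#1 dst[0x14+6] := {0xf1,0x08,0x60,0xe2,0xaf,0x73}
#2 dst[0x01+4] := {0xeb,0xbc,0x8a,0xf1}
#3 dst[0x0f+5] := {0xeb,0xbc,0x8a,0xf1,0xcc}
query mem[0x10]=0xbc, mem[0x0b]=0xeb, mem[0x1a]=0xf1, mem[0x0f]=0xeb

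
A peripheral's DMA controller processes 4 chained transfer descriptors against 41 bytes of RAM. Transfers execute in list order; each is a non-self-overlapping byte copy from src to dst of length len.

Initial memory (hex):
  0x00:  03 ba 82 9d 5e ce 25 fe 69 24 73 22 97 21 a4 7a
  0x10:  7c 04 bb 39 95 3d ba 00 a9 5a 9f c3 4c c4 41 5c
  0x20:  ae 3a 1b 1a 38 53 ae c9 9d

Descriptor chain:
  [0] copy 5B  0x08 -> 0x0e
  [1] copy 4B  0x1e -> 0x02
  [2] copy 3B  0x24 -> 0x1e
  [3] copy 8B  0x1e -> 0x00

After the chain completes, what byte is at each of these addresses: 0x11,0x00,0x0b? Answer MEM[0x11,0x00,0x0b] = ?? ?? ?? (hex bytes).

MEM[0x11,0x00,0x0b] = 22 38 22

D0: mem[0x0e..0x12] <- [69 24 73 22 97]
D1: mem[0x02..0x05] <- [41 5c ae 3a]
D2: mem[0x1e..0x20] <- [38 53 ae]
D3: mem[0x00..0x07] <- [38 53 ae 3a 1b 1a 38 53]
query mem[0x11]=0x22, mem[0x00]=0x38, mem[0x0b]=0x22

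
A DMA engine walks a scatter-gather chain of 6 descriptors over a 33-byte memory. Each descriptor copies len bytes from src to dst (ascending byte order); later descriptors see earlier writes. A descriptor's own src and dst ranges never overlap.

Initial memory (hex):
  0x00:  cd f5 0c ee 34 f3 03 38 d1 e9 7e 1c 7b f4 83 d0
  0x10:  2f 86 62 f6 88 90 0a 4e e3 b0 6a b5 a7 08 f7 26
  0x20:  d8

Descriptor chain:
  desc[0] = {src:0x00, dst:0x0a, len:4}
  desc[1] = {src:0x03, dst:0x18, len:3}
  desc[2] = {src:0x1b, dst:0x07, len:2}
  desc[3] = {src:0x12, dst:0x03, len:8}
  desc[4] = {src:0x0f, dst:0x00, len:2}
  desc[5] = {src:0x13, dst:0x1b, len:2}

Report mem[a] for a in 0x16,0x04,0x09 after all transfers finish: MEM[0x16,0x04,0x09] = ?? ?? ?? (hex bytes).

MEM[0x16,0x04,0x09] = 0a f6 ee

[0] 0x00->0x0a len=4 : cd f5 0c ee
[1] 0x03->0x18 len=3 : ee 34 f3
[2] 0x1b->0x07 len=2 : b5 a7
[3] 0x12->0x03 len=8 : 62 f6 88 90 0a 4e ee 34
[4] 0x0f->0x00 len=2 : d0 2f
[5] 0x13->0x1b len=2 : f6 88
query mem[0x16]=0x0a, mem[0x04]=0xf6, mem[0x09]=0xee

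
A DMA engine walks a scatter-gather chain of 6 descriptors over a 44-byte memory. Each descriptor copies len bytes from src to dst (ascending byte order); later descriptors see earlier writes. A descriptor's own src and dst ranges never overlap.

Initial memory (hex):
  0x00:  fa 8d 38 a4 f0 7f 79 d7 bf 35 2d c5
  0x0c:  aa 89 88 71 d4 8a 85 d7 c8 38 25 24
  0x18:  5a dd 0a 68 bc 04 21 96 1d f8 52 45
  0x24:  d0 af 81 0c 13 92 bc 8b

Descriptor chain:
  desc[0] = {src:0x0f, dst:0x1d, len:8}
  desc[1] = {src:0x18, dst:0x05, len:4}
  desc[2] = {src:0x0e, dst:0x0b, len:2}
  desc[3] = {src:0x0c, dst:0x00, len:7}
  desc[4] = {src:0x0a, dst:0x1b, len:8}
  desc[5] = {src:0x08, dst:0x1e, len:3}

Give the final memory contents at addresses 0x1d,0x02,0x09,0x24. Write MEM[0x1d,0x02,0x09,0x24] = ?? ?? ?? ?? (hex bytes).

MEM[0x1d,0x02,0x09,0x24] = 71 88 35 25

[0] 0x0f->0x1d len=8 : 71 d4 8a 85 d7 c8 38 25
[1] 0x18->0x05 len=4 : 5a dd 0a 68
[2] 0x0e->0x0b len=2 : 88 71
[3] 0x0c->0x00 len=7 : 71 89 88 71 d4 8a 85
[4] 0x0a->0x1b len=8 : 2d 88 71 89 88 71 d4 8a
[5] 0x08->0x1e len=3 : 68 35 2d
query mem[0x1d]=0x71, mem[0x02]=0x88, mem[0x09]=0x35, mem[0x24]=0x25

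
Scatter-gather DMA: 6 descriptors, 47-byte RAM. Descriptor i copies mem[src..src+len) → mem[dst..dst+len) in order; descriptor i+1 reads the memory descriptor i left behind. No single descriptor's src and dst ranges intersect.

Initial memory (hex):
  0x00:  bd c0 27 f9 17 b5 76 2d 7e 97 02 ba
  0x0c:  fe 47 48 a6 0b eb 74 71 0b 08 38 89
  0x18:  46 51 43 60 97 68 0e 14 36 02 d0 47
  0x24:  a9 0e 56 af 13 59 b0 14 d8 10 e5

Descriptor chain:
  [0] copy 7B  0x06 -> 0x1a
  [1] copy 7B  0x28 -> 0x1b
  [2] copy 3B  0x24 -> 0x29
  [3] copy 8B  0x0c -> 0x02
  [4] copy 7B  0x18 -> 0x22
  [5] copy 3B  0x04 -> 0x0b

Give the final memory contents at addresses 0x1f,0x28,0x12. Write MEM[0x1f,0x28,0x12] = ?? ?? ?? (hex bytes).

[0] 0x06->0x1a len=7 : 76 2d 7e 97 02 ba fe
[1] 0x28->0x1b len=7 : 13 59 b0 14 d8 10 e5
[2] 0x24->0x29 len=3 : a9 0e 56
[3] 0x0c->0x02 len=8 : fe 47 48 a6 0b eb 74 71
[4] 0x18->0x22 len=7 : 46 51 76 13 59 b0 14
[5] 0x04->0x0b len=3 : 48 a6 0b
query mem[0x1f]=0xd8, mem[0x28]=0x14, mem[0x12]=0x74

MEM[0x1f,0x28,0x12] = d8 14 74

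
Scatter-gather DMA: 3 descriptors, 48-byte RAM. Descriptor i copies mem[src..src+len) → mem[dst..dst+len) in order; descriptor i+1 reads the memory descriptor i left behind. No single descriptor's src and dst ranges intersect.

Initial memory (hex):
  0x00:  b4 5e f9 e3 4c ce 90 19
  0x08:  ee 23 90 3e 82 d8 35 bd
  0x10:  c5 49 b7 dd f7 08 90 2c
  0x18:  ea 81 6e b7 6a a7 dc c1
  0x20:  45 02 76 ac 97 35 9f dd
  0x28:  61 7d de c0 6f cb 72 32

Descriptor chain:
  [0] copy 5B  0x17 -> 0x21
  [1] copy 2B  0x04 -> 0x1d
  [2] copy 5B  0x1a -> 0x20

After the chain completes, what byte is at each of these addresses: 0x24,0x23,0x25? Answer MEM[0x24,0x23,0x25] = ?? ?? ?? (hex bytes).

  after D0: wrote 5B at 0x21 = 2cea816eb7
  after D1: wrote 2B at 0x1d = 4cce
  after D2: wrote 5B at 0x20 = 6eb76a4cce
query mem[0x24]=0xce, mem[0x23]=0x4c, mem[0x25]=0xb7

MEM[0x24,0x23,0x25] = ce 4c b7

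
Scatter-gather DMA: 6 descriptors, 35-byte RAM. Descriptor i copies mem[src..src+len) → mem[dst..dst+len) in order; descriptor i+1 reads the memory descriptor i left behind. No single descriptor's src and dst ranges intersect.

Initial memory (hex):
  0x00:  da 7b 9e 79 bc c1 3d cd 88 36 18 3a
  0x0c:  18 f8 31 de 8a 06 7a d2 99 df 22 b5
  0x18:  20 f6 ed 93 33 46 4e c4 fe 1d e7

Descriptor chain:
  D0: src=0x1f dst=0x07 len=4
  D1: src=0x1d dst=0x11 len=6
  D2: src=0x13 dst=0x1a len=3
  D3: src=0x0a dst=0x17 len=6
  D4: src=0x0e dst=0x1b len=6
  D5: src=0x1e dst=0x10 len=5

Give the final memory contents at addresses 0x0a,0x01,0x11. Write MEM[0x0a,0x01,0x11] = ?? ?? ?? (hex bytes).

D0: mem[0x07..0x0a] <- [c4 fe 1d e7]
D1: mem[0x11..0x16] <- [46 4e c4 fe 1d e7]
D2: mem[0x1a..0x1c] <- [c4 fe 1d]
D3: mem[0x17..0x1c] <- [e7 3a 18 f8 31 de]
D4: mem[0x1b..0x20] <- [31 de 8a 46 4e c4]
D5: mem[0x10..0x14] <- [46 4e c4 1d e7]
query mem[0x0a]=0xe7, mem[0x01]=0x7b, mem[0x11]=0x4e

MEM[0x0a,0x01,0x11] = e7 7b 4e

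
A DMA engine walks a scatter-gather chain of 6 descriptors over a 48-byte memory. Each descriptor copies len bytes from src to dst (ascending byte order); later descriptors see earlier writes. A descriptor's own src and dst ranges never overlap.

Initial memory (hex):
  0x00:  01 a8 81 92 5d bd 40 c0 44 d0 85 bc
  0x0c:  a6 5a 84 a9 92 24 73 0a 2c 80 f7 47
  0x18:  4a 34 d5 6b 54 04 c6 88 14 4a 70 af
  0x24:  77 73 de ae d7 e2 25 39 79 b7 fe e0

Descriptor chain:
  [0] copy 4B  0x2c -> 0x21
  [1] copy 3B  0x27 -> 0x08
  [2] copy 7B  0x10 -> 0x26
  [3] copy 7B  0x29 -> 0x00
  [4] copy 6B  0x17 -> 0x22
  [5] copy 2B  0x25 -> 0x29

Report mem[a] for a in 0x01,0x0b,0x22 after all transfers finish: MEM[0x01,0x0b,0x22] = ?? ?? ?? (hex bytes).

D0: mem[0x21..0x24] <- [79 b7 fe e0]
D1: mem[0x08..0x0a] <- [ae d7 e2]
D2: mem[0x26..0x2c] <- [92 24 73 0a 2c 80 f7]
D3: mem[0x00..0x06] <- [0a 2c 80 f7 b7 fe e0]
D4: mem[0x22..0x27] <- [47 4a 34 d5 6b 54]
D5: mem[0x29..0x2a] <- [d5 6b]
query mem[0x01]=0x2c, mem[0x0b]=0xbc, mem[0x22]=0x47

MEM[0x01,0x0b,0x22] = 2c bc 47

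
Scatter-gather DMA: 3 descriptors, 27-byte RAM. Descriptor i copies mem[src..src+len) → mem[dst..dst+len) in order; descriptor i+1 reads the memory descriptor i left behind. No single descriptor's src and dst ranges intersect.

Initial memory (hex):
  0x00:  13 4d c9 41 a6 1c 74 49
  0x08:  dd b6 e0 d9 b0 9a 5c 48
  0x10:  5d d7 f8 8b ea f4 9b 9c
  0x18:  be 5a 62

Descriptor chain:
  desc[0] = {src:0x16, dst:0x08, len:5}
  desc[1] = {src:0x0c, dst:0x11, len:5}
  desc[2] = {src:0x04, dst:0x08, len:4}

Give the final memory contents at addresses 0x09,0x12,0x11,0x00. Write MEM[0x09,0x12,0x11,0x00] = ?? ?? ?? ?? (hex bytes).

MEM[0x09,0x12,0x11,0x00] = 1c 9a 62 13

#0 dst[0x08+5] := {0x9b,0x9c,0xbe,0x5a,0x62}
#1 dst[0x11+5] := {0x62,0x9a,0x5c,0x48,0x5d}
#2 dst[0x08+4] := {0xa6,0x1c,0x74,0x49}
query mem[0x09]=0x1c, mem[0x12]=0x9a, mem[0x11]=0x62, mem[0x00]=0x13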